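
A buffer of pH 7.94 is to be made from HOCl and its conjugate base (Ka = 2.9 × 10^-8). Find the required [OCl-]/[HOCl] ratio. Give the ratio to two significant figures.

pKa = -log(2.9 × 10^-8) = 7.538
pH = pKa + log(r) ⇒ log(r) = 7.94 − 7.538 = +0.402
r = [OCl-]/[HOCl] = 10^(+0.402) = 2.52

ratio = 2.5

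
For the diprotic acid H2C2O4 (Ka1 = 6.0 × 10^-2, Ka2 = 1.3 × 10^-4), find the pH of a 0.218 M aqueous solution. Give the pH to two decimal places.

Since Ka1 ≫ Ka2, the first ionization dominates [H+].
Ka1 = x²/(0.218 − x) = 6.0 × 10^-2
Solving the quadratic: x = (−Ka1 + √(Ka1² + 4·Ka1·C₀))/2 = 8.82 × 10^-2 M
pH = −log(8.82 × 10^-2) = 1.05

pH = 1.05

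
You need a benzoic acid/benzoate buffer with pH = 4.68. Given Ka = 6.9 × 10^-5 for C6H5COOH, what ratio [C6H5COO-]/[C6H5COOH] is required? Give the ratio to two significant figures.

pKa = -log(6.9 × 10^-5) = 4.161
pH = pKa + log(r) ⇒ log(r) = 4.68 − 4.161 = +0.519
r = [C6H5COO-]/[C6H5COOH] = 10^(+0.519) = 3.3

ratio = 3.3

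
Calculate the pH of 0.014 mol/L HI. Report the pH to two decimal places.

HI is a strong acid and dissociates completely, so [H+] = 0.014 M.
pH = -log(0.014) = 1.85

pH = 1.85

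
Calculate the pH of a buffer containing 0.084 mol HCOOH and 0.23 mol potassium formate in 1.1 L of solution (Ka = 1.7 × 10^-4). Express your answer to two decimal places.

pKa = −log(1.7 × 10^-4) = 3.770
Using pH = pKa + log([base]/[acid]) with [base]/[acid] = 0.23/0.084:
pH = 3.770 + (+0.437) = 4.21

pH = 4.21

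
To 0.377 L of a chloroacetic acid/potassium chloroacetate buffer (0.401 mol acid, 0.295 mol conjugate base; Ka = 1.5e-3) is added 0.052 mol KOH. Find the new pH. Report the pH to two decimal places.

pH = 2.82

After neutralization: n(ClCH2COOH) = 0.349 mol, n(ClCH2COO-) = 0.347 mol.
pKa = −log(1.5 × 10^-3) = 2.824
pH = pKa + log(n_ClCH2COO-/n_ClCH2COOH) = 2.824 + log(0.347/0.349) = 2.824 + (-0.002)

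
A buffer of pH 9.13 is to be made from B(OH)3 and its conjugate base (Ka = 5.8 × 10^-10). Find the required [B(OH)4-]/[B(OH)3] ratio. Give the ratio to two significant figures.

pKa = -log(5.8 × 10^-10) = 9.237
pH = pKa + log(r) ⇒ log(r) = 9.13 − 9.237 = -0.107
r = [B(OH)4-]/[B(OH)3] = 10^(-0.107) = 0.782

ratio = 0.78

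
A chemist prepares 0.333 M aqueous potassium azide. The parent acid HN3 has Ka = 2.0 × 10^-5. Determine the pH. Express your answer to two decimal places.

N3- is the conjugate base of the weak acid HN3.
Kb = Kw/Ka = 1.0×10^-14 / 2.0 × 10^-5 = 5.00 × 10^-10
Kb = x²/(0.333 − x) = 5.00 × 10^-10
Neglecting x in the denominator: x = √(5.00 × 10^-10 × 0.333) = 1.29 × 10^-5 M
pOH = −log(1.29 × 10^-5) = 4.89; pH = 14.00 − 4.89 = 9.11

pH = 9.11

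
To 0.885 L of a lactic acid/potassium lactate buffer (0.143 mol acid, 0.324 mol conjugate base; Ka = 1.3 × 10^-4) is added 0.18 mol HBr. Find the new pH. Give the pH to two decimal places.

After neutralization: n(CH3CH(OH)COOH) = 0.323 mol, n(CH3CH(OH)COO-) = 0.144 mol.
pKa = −log(1.3 × 10^-4) = 3.886
pH = pKa + log([A⁻]/[HA]) = 3.886 + log(0.144/0.323) = 3.886 -0.351

pH = 3.54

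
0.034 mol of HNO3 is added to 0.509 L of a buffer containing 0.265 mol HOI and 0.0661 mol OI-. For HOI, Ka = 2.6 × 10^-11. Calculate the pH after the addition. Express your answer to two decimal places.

After neutralization: n(HOI) = 0.299 mol, n(OI-) = 0.0321 mol.
pKa = −log(2.6 × 10^-11) = 10.585
Henderson–Hasselbalch with mole ratio 0.0321/0.299: pH = 10.585 + (-0.969)

pH = 9.62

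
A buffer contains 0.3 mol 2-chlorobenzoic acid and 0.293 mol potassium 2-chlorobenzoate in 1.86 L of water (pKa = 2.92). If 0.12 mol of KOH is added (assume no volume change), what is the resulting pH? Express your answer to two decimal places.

pH = 3.28

OH- converts ClC6H4COOH to ClC6H4COO-: ClC6H4COOH → 0.18 mol, ClC6H4COO- → 0.413 mol.
pH = pKa + log(n_ClC6H4COO-/n_ClC6H4COOH) = 2.92 + log(0.413/0.18) = 2.92 + (+0.361)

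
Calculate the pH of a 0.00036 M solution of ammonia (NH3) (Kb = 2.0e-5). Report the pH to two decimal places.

NH3 + H2O ⇌ NH4+ + OH-
From the ICE table, Kb = [OH-]²/(0.00036 − [OH-]) = 2.0 × 10^-5.
[OH-] is not negligible relative to C₀; solve [OH-]² + 2e-05·[OH-] − 7.2e-09 = 0.
[OH-] = [−2e-05 + √(2e-05² + 2.88e-08)]/2 = 7.54 × 10^-5 M
pOH = −log(7.54 × 10^-5) = 4.12; pH = 14.00 − 4.12 = 9.88

pH = 9.88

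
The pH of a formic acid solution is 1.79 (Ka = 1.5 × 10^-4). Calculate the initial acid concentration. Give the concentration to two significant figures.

[H+] = 10^(-1.79) = 1.62 × 10^-2 M = x
Ka = x²/(C₀ − x) ⇒ C₀ = x + x²/Ka
C₀ = 1.62 × 10^-2 + (1.62 × 10^-2)²/(1.5 × 10^-4) = 1.77 M

C₀ = 1.8 M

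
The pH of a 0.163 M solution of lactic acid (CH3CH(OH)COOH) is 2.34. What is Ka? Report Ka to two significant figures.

Ka = 1.3 × 10^-4

[H+] = 10^(-2.34) = 4.57 × 10^-3 M
At equilibrium [HA] = 0.163 − 4.57 × 10^-3 = 1.58 × 10^-1 M
Ka = [H+][A-]/[HA] = (4.57 × 10^-3)² / 1.58 × 10^-1 = 1.3 × 10^-4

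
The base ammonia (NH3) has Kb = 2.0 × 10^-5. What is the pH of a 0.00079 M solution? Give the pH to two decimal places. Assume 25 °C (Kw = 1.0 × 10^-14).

pH = 10.06

NH3 + H2O ⇌ NH4+ + OH-
Kb = [OH-]²/(0.00079 − [OH-]) = 2.0 × 10^-5
The 5% rule fails; solving [OH-]² + Kb·[OH-] − Kb·C₀ = 0 exactly:
[OH-] = (−Kb + √(Kb² + 4·Kb·C₀))/2 = 1.16 × 10^-4 M
pOH = 3.94, so pH = 14.00 − pOH = 10.06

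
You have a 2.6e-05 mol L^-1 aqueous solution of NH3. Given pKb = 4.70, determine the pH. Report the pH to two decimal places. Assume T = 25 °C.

pH = 9.17

NH3 + H2O ⇌ NH4+ + OH-
Kb = 10^(−4.70) = 2.00 × 10^-5
Kb = x²/(2.6e-05 − x) = 2.00 × 10^-5
x is not negligible relative to C₀; solve x² + 2e-05·x − 5.2e-10 = 0.
x = (−Kb + √(Kb² + 4·Kb·C₀))/2 = 1.49 × 10^-5 M
pOH = 4.83, so pH = 14.00 − pOH = 9.17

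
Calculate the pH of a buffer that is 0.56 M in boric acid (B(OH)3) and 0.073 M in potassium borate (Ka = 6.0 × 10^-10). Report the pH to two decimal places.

pKa = −log(6.0 × 10^-10) = 9.222
pH = pKa + log([A⁻]/[HA]) = 9.222 + log(0.073/0.56)
pH = 9.222 + (-0.885) = 8.34

pH = 8.34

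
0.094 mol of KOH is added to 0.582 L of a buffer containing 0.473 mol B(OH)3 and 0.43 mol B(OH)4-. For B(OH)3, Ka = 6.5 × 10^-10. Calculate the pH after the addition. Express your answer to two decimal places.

pH = 9.33

After neutralization: n(B(OH)3) = 0.379 mol, n(B(OH)4-) = 0.524 mol.
pKa = −log(6.5 × 10^-10) = 9.187
pH = pKa + log(n_B(OH)4-/n_B(OH)3) = 9.187 + log(0.524/0.379) = 9.187 + (+0.141)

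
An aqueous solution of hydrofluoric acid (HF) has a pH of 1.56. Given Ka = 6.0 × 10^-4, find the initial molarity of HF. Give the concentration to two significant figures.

C₀ = 1.3 M

[H+] = 10^(-1.56) = 2.75 × 10^-2 M = x
Ka = x²/(C₀ − x) ⇒ C₀ = x + x²/Ka
C₀ = 2.75 × 10^-2 + (2.75 × 10^-2)²/(6.0 × 10^-4) = 1.29 M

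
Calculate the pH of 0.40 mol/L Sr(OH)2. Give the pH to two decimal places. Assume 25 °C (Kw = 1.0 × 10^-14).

Sr(OH)2 is a strong base (each formula unit releases 2 OH-); [OH-] = 0.8 M.
pOH = -log(0.8) = 0.10
pH = 14.00 - 0.10 = 13.90

pH = 13.90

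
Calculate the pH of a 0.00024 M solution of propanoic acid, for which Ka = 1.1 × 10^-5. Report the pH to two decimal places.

pH = 4.34

CH3CH2COOH ⇌ CH3CH2COO- + H+
From the ICE table, Ka = [H+]²/(0.00024 − [H+]) = 1.1 × 10^-5.
[H+] is not negligible relative to C₀; solve [H+]² + 1.1e-05·[H+] − 2.64e-09 = 0.
[H+] = [−1.1e-05 + √(1.1e-05² + 1.06e-08)]/2 = 4.62 × 10^-5 M
pH = −log(4.62 × 10^-5) = 4.34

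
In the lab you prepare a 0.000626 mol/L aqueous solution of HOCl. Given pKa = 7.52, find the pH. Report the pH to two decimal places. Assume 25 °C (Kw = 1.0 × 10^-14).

pH = 5.36

HOCl ⇌ OCl- + H+
Ka = 10^(−7.52) = 3.02 × 10^-8
Ka = [H+]²/(0.000626 − [H+]) = 3.02 × 10^-8
Neglecting [H+] in the denominator: [H+] = √(3.02 × 10^-8 × 0.000626) = 4.35 × 10^-6 M
pH = −log[H+] = −log(4.35 × 10^-6) = 5.36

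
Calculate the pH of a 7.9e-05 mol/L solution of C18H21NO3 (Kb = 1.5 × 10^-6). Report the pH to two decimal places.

C18H21NO3 + H2O ⇌ C18H22NO3+ + OH-
From the ICE table, Kb = [OH-]²/(7.9e-05 − [OH-]) = 1.5 × 10^-6.
Here C₀/Kb ≈ 52.7, so the small-[OH-] approximation fails. Use the quadratic:
[OH-] = [−1.5e-06 + √(1.5e-06² + 4.74e-10)]/2 = 1.02 × 10^-5 M
pOH = −log(1.02 × 10^-5) = 4.99; pH = 14.00 − 4.99 = 9.01

pH = 9.01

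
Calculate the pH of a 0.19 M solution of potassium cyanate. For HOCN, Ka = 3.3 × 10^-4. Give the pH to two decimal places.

pH = 8.38

OCN- is the conjugate base of the weak acid HOCN.
Kb = Kw/Ka = 1.0×10^-14 / 3.3 × 10^-4 = 3.03 × 10^-11
From the ICE table, Kb = [OH-]²/(0.19 − [OH-]) = 3.03 × 10^-11.
Assume [OH-] ≪ 0.19: [OH-] ≈ √(3.03 × 10^-11 × 0.19) = 2.40 × 10^-6 M
pOH = 5.62, so pH = 14.00 − pOH = 8.38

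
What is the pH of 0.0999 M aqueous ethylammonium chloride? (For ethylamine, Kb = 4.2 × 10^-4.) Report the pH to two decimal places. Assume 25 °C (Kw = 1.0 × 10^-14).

pH = 5.81

C2H5NH3+ is the conjugate acid of the weak base C2H5NH2.
Ka = Kw/Kb = 1.0×10^-14 / 4.2 × 10^-4 = 2.38 × 10^-11
Ka = [H+]²/(0.0999 − [H+]) = 2.38 × 10^-11
Since Ka ≪ C₀, [H+] ≈ √(Ka·C₀) = 1.54 × 10^-6 M.
Check: 0.0015% ionized — well under 5%, approximation valid.
pH = −log(1.54 × 10^-6) = 5.81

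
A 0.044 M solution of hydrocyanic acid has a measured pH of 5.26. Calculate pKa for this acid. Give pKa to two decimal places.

[H+] = 10^(-5.26) = 5.50 × 10^-6 M
At equilibrium [HA] = 0.044 − 5.50 × 10^-6 = 4.40 × 10^-2 M
Ka = [H+][A-]/[HA] = (5.50 × 10^-6)² / 4.40 × 10^-2 = 6.88 × 10^-10
pKa = -log(6.88 × 10^-10) = 9.16

pKa = 9.16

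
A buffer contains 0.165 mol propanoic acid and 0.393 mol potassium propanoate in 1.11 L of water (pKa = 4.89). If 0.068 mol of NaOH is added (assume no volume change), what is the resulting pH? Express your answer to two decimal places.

OH- converts CH3CH2COOH to CH3CH2COO-: CH3CH2COOH → 0.097 mol, CH3CH2COO- → 0.461 mol.
pH = pKa + log(n_CH3CH2COO-/n_CH3CH2COOH) = 4.89 + log(0.461/0.097) = 4.89 + (+0.677)

pH = 5.57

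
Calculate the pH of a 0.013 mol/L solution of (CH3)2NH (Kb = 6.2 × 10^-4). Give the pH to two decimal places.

(CH3)2NH + H2O ⇌ (CH3)2NH2+ + OH-
From the ICE table, Kb = [OH-]²/(0.013 − [OH-]) = 6.2 × 10^-4.
Here C₀/Kb ≈ 21, so the small-[OH-] approximation fails. Use the quadratic:
[OH-] = [−0.00062 + √(0.00062² + 3.22e-05)]/2 = 2.55 × 10^-3 M
pOH = 2.59, so pH = 14.00 − pOH = 11.41

pH = 11.41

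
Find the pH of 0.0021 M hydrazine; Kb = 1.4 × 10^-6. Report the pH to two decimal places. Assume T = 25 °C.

pH = 9.73

N2H4 + H2O ⇌ N2H5+ + OH-
Kb = [OH-]²/(0.0021 − [OH-]) = 1.4 × 10^-6
Assume [OH-] ≪ 0.0021: [OH-] ≈ √(1.4 × 10^-6 × 0.0021) = 5.42 × 10^-5 M
Check: 2.6% ionized — well under 5%, approximation valid.
pOH = 4.27, so pH = 14.00 − pOH = 9.73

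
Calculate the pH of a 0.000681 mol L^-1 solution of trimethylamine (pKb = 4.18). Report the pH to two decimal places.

pH = 10.26

(CH3)3N + H2O ⇌ (CH3)3NH+ + OH-
Kb = 10^(−4.18) = 6.61 × 10^-5
Let x = [OH-] at equilibrium. Kb = x²/(0.000681 − x).
x is not negligible relative to C₀; solve x² + 6.61e-05·x − 4.5e-08 = 0.
x = (−Kb + √(Kb² + 4·Kb·C₀))/2 = 1.82 × 10^-4 M
pOH = −log(1.82 × 10^-4) = 3.74; pH = 14.00 − 3.74 = 10.26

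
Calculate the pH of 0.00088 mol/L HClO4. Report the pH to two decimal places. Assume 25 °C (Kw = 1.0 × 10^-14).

pH = 3.06

HClO4 is a strong acid and dissociates completely, so [H+] = 0.00088 M.
pH = -log(0.00088) = 3.06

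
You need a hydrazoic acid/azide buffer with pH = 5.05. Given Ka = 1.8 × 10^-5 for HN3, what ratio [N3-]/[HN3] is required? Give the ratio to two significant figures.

ratio = 2.0

pKa = -log(1.8 × 10^-5) = 4.745
pH = pKa + log(r) ⇒ log(r) = 5.05 − 4.745 = +0.305
r = [N3-]/[HN3] = 10^(+0.305) = 2.02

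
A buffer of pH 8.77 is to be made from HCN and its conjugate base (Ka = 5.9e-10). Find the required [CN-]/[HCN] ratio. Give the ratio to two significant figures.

ratio = 0.35

pKa = -log(5.9 × 10^-10) = 9.229
pH = pKa + log(r) ⇒ log(r) = 8.77 − 9.229 = -0.459
r = [CN-]/[HCN] = 10^(-0.459) = 0.348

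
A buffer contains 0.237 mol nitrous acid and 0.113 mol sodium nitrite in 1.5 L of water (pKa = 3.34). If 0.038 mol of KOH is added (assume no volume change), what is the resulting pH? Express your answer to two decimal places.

After neutralization: n(HNO2) = 0.199 mol, n(NO2-) = 0.151 mol.
Henderson–Hasselbalch with mole ratio 0.151/0.199: pH = 3.34 + (-0.120)

pH = 3.22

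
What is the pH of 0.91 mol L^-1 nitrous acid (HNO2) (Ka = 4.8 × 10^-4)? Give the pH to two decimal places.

HNO2 ⇌ NO2- + H+
From the ICE table, Ka = [H+]²/(0.91 − [H+]) = 4.8 × 10^-4.
Since Ka ≪ C₀, [H+] ≈ √(Ka·C₀) = 2.09 × 10^-2 M.
([H+]/C₀ = 2.3% < 5%, so the approximation holds.)
pH = −log[H+] = −log(2.09 × 10^-2) = 1.68

pH = 1.68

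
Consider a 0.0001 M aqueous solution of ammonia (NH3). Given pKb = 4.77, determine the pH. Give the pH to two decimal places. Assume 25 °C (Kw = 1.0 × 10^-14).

pH = 9.53

NH3 + H2O ⇌ NH4+ + OH-
Kb = 10^(−4.77) = 1.70 × 10^-5
Kb = x²/(0.0001 − x) = 1.70 × 10^-5
x is not negligible relative to C₀; solve x² + 1.7e-05·x − 1.7e-09 = 0.
x = [−1.7e-05 + √(1.7e-05² + 6.8e-09)]/2 = 3.36 × 10^-5 M
pOH = 4.47, so pH = 14.00 − pOH = 9.53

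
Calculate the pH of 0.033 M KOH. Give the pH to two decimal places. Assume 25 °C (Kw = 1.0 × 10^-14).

KOH is a strong base; [OH-] = 0.033 M.
pOH = -log(0.033) = 1.48
pH = 14.00 - 1.48 = 12.52

pH = 12.52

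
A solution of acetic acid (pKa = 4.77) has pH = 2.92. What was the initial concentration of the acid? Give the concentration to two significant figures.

[H+] = 10^(-2.92) = 1.20 × 10^-3 M = x
Ka = 10^(−4.77) = 1.70 × 10^-5
Ka = x²/(C₀ − x) ⇒ C₀ = x + x²/Ka
C₀ = 1.20 × 10^-3 + (1.20 × 10^-3)²/(1.70 × 10^-5) = 8.59 × 10^-2 M

C₀ = 8.6 × 10^-2 M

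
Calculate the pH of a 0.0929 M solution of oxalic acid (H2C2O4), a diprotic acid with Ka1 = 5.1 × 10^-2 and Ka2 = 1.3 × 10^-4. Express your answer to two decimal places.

Ka1 ≫ Ka2, so treat the first dissociation as the only significant source of H+.
Ka1 = x²/(0.0929 − x) = 5.1 × 10^-2
Solving the quadratic: x = (−Ka1 + √(Ka1² + 4·Ka1·C₀))/2 = 4.79 × 10^-2 M
pH = −log(4.79 × 10^-2) = 1.32

pH = 1.32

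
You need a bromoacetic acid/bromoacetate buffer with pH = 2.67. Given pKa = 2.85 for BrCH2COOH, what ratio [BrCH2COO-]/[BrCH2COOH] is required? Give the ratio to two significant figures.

ratio = 0.66

pH = pKa + log(r) ⇒ log(r) = 2.67 − 2.85 = -0.18
r = [BrCH2COO-]/[BrCH2COOH] = 10^(-0.18) = 0.661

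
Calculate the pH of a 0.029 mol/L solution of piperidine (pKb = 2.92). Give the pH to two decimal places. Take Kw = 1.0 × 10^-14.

C5H10NH + H2O ⇌ C5H10NH2+ + OH-
Kb = 10^(−2.92) = 1.20 × 10^-3
From the ICE table, Kb = [OH-]²/(0.029 − [OH-]) = 1.20 × 10^-3.
Here C₀/Kb ≈ 24.2, so the small-[OH-] approximation fails. Use the quadratic:
[OH-] = [−0.0012 + √(0.0012² + 0.000139)]/2 = 5.33 × 10^-3 M
pOH = −log(5.33 × 10^-3) = 2.27; pH = 14.00 − 2.27 = 11.73

pH = 11.73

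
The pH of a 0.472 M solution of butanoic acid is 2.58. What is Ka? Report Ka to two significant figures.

Ka = 1.5 × 10^-5

[H+] = 10^(-2.58) = 2.63 × 10^-3 M
At equilibrium [HA] = 0.472 − 2.63 × 10^-3 = 4.69 × 10^-1 M
Ka = [H+][A-]/[HA] = (2.63 × 10^-3)² / 4.69 × 10^-1 = 1.5 × 10^-5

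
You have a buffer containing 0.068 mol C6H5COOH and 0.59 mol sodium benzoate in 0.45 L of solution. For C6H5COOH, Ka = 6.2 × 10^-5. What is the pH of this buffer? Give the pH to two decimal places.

pH = 5.15

pKa = −log(6.2 × 10^-5) = 4.208
Using pH = pKa + log([base]/[acid]) with [base]/[acid] = 0.59/0.068:
pH = 4.208 + (+0.938) = 5.15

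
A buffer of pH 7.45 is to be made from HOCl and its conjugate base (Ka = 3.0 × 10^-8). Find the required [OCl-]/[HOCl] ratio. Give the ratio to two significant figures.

pKa = -log(3.0 × 10^-8) = 7.523
pH = pKa + log(r) ⇒ log(r) = 7.45 − 7.523 = -0.073
r = [OCl-]/[HOCl] = 10^(-0.073) = 0.845

ratio = 0.85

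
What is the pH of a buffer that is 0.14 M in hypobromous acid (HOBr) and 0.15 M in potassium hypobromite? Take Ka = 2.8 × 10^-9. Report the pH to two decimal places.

pKa = −log(2.8 × 10^-9) = 8.553
Using pH = pKa + log([base]/[acid]) with [base]/[acid] = 0.15/0.14:
pH = 8.553 + (+0.030) = 8.58

pH = 8.58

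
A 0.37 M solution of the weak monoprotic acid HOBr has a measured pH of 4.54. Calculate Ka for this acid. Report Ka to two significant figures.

Ka = 2.2 × 10^-9

[H+] = 10^(-4.54) = 2.88 × 10^-5 M
At equilibrium [HA] = 0.37 − 2.88 × 10^-5 = 3.70 × 10^-1 M
Ka = [H+][A-]/[HA] = (2.88 × 10^-5)² / 3.70 × 10^-1 = 2.2 × 10^-9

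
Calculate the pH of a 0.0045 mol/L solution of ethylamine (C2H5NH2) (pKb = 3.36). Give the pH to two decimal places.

pH = 11.08

C2H5NH2 + H2O ⇌ C2H5NH3+ + OH-
Kb = 10^(−3.36) = 4.37 × 10^-4
From the ICE table, Kb = [OH-]²/(0.0045 − [OH-]) = 4.37 × 10^-4.
The 5% rule fails; solving [OH-]² + Kb·[OH-] − Kb·C₀ = 0 exactly:
[OH-] = [−0.000437 + √(0.000437² + 7.87e-06)]/2 = 1.20 × 10^-3 M
pOH = −log(1.20 × 10^-3) = 2.92; pH = 14.00 − 2.92 = 11.08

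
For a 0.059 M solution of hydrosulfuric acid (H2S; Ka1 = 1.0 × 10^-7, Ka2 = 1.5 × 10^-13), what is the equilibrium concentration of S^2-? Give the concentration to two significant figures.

First ionization gives [H+] ≈ [HS-] = 7.68 × 10^-5 M.
Second step: Ka2 = [H+][S^2-]/[HS-] ≈ [S^2-] (since [H+] ≈ [HS-]).
So [S^2-] ≈ Ka2.

1.5 × 10^-13 M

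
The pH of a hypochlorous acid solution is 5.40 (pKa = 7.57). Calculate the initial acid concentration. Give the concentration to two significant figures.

C₀ = 5.9 × 10^-4 M

[H+] = 10^(-5.40) = 3.98 × 10^-6 M = x
Ka = 10^(−7.57) = 2.69 × 10^-8
Ka = x²/(C₀ − x) ⇒ C₀ = x + x²/Ka
C₀ = 3.98 × 10^-6 + (3.98 × 10^-6)²/(2.69 × 10^-8) = 5.93 × 10^-4 M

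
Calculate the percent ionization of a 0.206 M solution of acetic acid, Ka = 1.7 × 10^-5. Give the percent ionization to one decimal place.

CH3COOH ⇌ CH3COO- + H+; let x = [H+] at equilibrium.
x ≈ √(Ka·C₀) = √(1.7 × 10^-5 × 0.206) = 1.87 × 10^-3 M
% ionization = x/C₀ × 100% = 1.87 × 10^-3/0.206 × 100% = 0.9%

0.9%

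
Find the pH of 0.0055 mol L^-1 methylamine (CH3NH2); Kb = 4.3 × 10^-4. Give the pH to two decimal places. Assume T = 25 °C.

CH3NH2 + H2O ⇌ CH3NH3+ + OH-
From the ICE table, Kb = [OH-]²/(0.0055 − [OH-]) = 4.3 × 10^-4.
Here C₀/Kb ≈ 12.8, so the small-[OH-] approximation fails. Use the quadratic:
[OH-] = (−Kb + √(Kb² + 4·Kb·C₀))/2 = 1.34 × 10^-3 M
pOH = −log(1.34 × 10^-3) = 2.87; pH = 14.00 − 2.87 = 11.13

pH = 11.13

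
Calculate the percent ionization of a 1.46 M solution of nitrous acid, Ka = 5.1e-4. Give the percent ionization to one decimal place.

HNO2 ⇌ NO2- + H+; let x = [H+] at equilibrium.
x ≈ √(Ka·C₀) = √(5.1 × 10^-4 × 1.46) = 2.73 × 10^-2 M
% ionization = x/C₀ × 100% = 2.73 × 10^-2/1.46 × 100% = 1.9%

1.9%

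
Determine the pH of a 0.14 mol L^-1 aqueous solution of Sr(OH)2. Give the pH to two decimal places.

pH = 13.45

Sr(OH)2 is a strong base (each formula unit releases 2 OH-); [OH-] = 0.28 M.
pOH = -log(0.28) = 0.55
pH = 14.00 - 0.55 = 13.45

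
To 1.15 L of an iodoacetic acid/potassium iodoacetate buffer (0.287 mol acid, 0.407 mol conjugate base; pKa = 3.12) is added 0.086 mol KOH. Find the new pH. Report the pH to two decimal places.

After neutralization: n(ICH2COOH) = 0.201 mol, n(ICH2COO-) = 0.493 mol.
Henderson–Hasselbalch with mole ratio 0.493/0.201: pH = 3.12 + (+0.390)

pH = 3.51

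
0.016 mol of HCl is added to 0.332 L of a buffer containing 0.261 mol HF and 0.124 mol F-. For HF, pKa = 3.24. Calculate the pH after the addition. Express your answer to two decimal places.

pH = 2.83

Added H+ converts F- to HF: HF → 0.277 mol, F- → 0.108 mol.
pH = pKa + log([A⁻]/[HA]) = 3.24 + log(0.108/0.277) = 3.24 -0.409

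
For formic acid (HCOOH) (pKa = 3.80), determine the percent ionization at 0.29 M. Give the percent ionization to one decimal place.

HCOOH ⇌ HCOO- + H+; let x = [H+] at equilibrium.
Ka = 10^(−3.80) = 1.58 × 10^-4
x ≈ √(Ka·C₀) = √(1.58 × 10^-4 × 0.29) = 6.77 × 10^-3 M
Fraction ionized = 6.77 × 10^-3 / 0.29 = 0.0233 → 2.3%

2.3%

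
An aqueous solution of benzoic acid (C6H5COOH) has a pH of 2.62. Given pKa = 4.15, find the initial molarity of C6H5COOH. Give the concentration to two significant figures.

[H+] = 10^(-2.62) = 2.40 × 10^-3 M = x
Ka = 10^(−4.15) = 7.08 × 10^-5
Ka = x²/(C₀ − x) ⇒ C₀ = x + x²/Ka
C₀ = 2.40 × 10^-3 + (2.40 × 10^-3)²/(7.08 × 10^-5) = 8.38 × 10^-2 M

C₀ = 8.4 × 10^-2 M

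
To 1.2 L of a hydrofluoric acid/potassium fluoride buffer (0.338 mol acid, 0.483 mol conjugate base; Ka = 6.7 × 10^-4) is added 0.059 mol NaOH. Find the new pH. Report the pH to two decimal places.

OH- converts HF to F-: HF → 0.279 mol, F- → 0.542 mol.
pKa = −log(6.7 × 10^-4) = 3.174
pH = pKa + log([A⁻]/[HA]) = 3.174 + log(0.542/0.279) = 3.174 +0.288

pH = 3.46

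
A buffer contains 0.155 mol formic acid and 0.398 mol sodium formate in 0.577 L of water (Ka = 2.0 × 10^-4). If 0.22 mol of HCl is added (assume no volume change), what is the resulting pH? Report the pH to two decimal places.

Added H+ converts HCOO- to HCOOH: HCOOH → 0.375 mol, HCOO- → 0.178 mol.
pKa = −log(2.0 × 10^-4) = 3.699
pH = pKa + log(n_HCOO-/n_HCOOH) = 3.699 + log(0.178/0.375) = 3.699 + (-0.324)

pH = 3.38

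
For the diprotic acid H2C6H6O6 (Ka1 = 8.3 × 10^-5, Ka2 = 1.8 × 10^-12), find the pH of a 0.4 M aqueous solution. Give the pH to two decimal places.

Since Ka1 ≫ Ka2, the first ionization dominates [H+].
Ka1 = x²/(0.4 − x) = 8.3 × 10^-5
x ≈ √(8.3 × 10^-5 × 0.4) = 5.76 × 10^-3 M
pH = −log(5.76 × 10^-3) = 2.24

pH = 2.24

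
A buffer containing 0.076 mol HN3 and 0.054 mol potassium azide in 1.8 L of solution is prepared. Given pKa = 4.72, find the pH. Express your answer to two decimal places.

pH = pKa + log([A⁻]/[HA]) = 4.72 + log(0.054/0.076)
pH = 4.72 + (-0.148) = 4.57

pH = 4.57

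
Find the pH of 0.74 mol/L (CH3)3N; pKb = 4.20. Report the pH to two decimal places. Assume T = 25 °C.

(CH3)3N + H2O ⇌ (CH3)3NH+ + OH-
Kb = 10^(−4.20) = 6.31 × 10^-5
Kb = x²/(0.74 − x) = 6.31 × 10^-5
Neglecting x in the denominator: x = √(6.31 × 10^-5 × 0.74) = 6.83 × 10^-3 M
pOH = 2.17, so pH = 14.00 − pOH = 11.83

pH = 11.83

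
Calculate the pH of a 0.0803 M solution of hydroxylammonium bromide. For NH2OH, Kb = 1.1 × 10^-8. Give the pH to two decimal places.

NH3OH+ is the conjugate acid of the weak base NH2OH.
Ka = Kw/Kb = 1.0×10^-14 / 1.1 × 10^-8 = 9.09 × 10^-7
Let x = [H+] at equilibrium. Ka = x²/(0.0803 − x).
Assume x ≪ 0.0803: x ≈ √(9.09 × 10^-7 × 0.0803) = 2.70 × 10^-4 M
Check: 0.34% ionized — well under 5%, approximation valid.
pH = −log[H+] = −log(2.70 × 10^-4) = 3.57

pH = 3.57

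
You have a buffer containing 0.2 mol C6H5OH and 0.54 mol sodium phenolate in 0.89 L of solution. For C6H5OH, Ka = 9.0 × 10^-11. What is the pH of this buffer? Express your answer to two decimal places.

pH = 10.48

pKa = −log(9.0 × 10^-11) = 10.046
Henderson–Hasselbalch: pH = pKa + log([C6H5O-]/[C6H5OH]) = 10.046 + log(0.54/0.2)
pH = 10.046 + (+0.431) = 10.48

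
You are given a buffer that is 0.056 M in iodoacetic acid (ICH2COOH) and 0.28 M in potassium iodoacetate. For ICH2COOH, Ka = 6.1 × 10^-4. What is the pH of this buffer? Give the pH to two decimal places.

pH = 3.91

pKa = −log(6.1 × 10^-4) = 3.215
Using pH = pKa + log([base]/[acid]) with [base]/[acid] = 0.28/0.056:
pH = 3.215 + (+0.699) = 3.91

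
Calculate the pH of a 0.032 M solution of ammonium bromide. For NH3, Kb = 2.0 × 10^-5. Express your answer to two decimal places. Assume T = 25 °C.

NH4+ is the conjugate acid of the weak base NH3.
Ka = Kw/Kb = 1.0×10^-14 / 2.0 × 10^-5 = 5.00 × 10^-10
Let x = [H+] at equilibrium. Ka = x²/(0.032 − x).
Neglecting x in the denominator: x = √(5.00 × 10^-10 × 0.032) = 4.00 × 10^-6 M
Check: 0.013% ionized — well under 5%, approximation valid.
pH = −log(4.00 × 10^-6) = 5.40

pH = 5.40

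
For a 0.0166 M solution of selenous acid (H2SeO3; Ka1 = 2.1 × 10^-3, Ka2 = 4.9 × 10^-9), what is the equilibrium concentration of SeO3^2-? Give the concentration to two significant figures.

First ionization gives [H+] ≈ [HSeO3-] = 4.95 × 10^-3 M.
Second step: Ka2 = [H+][SeO3^2-]/[HSeO3-] ≈ [SeO3^2-] (since [H+] ≈ [HSeO3-]).
So [SeO3^2-] ≈ Ka2.

4.9 × 10^-9 M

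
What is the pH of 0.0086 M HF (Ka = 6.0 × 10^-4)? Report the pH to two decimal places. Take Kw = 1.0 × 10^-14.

pH = 2.70

HF ⇌ F- + H+
Ka = x²/(0.0086 − x) = 6.0 × 10^-4
The 5% rule fails; solving x² + Ka·x − Ka·C₀ = 0 exactly:
x = [−0.0006 + √(0.0006² + 2.06e-05)]/2 = 1.99 × 10^-3 M
pH = −log(1.99 × 10^-3) = 2.70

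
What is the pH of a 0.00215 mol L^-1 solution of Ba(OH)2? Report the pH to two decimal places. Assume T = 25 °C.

pH = 11.63

Ba(OH)2 is a strong base (each formula unit releases 2 OH-); [OH-] = 0.0043 M.
pOH = -log(0.0043) = 2.37
pH = 14.00 - 2.37 = 11.63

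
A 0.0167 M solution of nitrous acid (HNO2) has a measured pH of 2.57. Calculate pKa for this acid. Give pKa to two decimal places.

pKa = 3.29

[H+] = 10^(-2.57) = 2.69 × 10^-3 M
At equilibrium [HA] = 0.0167 − 2.69 × 10^-3 = 1.40 × 10^-2 M
Ka = [H+][A-]/[HA] = (2.69 × 10^-3)² / 1.40 × 10^-2 = 5.17 × 10^-4
pKa = -log(5.17 × 10^-4) = 3.29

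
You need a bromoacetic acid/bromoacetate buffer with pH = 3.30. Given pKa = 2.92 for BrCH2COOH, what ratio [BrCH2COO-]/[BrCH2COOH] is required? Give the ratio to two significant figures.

ratio = 2.4

pH = pKa + log(r) ⇒ log(r) = 3.30 − 2.92 = +0.38
r = [BrCH2COO-]/[BrCH2COOH] = 10^(+0.38) = 2.4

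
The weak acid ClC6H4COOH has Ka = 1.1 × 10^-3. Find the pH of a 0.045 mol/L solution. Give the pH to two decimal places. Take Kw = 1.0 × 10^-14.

pH = 2.19

ClC6H4COOH ⇌ ClC6H4COO- + H+
Ka = x²/(0.045 − x) = 1.1 × 10^-3
x is not negligible relative to C₀; solve x² + 0.0011·x − 4.95e-05 = 0.
x = (−Ka + √(Ka² + 4·Ka·C₀))/2 = 6.51 × 10^-3 M
pH = −log(6.51 × 10^-3) = 2.19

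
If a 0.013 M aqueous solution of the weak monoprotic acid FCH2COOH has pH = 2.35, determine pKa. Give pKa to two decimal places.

[H+] = 10^(-2.35) = 4.47 × 10^-3 M
At equilibrium [HA] = 0.013 − 4.47 × 10^-3 = 8.53 × 10^-3 M
Ka = [H+][A-]/[HA] = (4.47 × 10^-3)² / 8.53 × 10^-3 = 2.34 × 10^-3
pKa = -log(2.34 × 10^-3) = 2.63

pKa = 2.63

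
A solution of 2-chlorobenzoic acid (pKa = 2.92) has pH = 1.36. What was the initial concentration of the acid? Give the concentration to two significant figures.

C₀ = 1.6 M

[H+] = 10^(-1.36) = 4.37 × 10^-2 M = x
Ka = 10^(−2.92) = 1.20 × 10^-3
Ka = x²/(C₀ − x) ⇒ C₀ = x + x²/Ka
C₀ = 4.37 × 10^-2 + (4.37 × 10^-2)²/(1.20 × 10^-3) = 1.64 M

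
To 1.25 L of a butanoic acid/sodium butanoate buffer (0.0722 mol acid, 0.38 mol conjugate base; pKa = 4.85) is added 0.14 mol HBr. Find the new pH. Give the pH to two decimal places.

After neutralization: n(CH3(CH2)2COOH) = 0.212 mol, n(CH3(CH2)2COO-) = 0.24 mol.
pH = pKa + log([A⁻]/[HA]) = 4.85 + log(0.24/0.212) = 4.85 +0.054

pH = 4.90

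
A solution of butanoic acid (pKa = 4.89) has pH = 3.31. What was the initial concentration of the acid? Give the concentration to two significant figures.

[H+] = 10^(-3.31) = 4.90 × 10^-4 M = x
Ka = 10^(−4.89) = 1.29 × 10^-5
Ka = x²/(C₀ − x) ⇒ C₀ = x + x²/Ka
C₀ = 4.90 × 10^-4 + (4.90 × 10^-4)²/(1.29 × 10^-5) = 1.91 × 10^-2 M

C₀ = 1.9 × 10^-2 M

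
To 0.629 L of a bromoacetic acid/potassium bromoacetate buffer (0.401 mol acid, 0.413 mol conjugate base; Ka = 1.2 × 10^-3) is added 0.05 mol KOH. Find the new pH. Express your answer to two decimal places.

OH- converts BrCH2COOH to BrCH2COO-: BrCH2COOH → 0.351 mol, BrCH2COO- → 0.463 mol.
pKa = −log(1.2 × 10^-3) = 2.921
pH = pKa + log(n_BrCH2COO-/n_BrCH2COOH) = 2.921 + log(0.463/0.351) = 2.921 + (+0.120)

pH = 3.04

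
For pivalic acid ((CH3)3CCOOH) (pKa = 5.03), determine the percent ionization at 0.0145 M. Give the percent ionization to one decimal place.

(CH3)3CCOOH ⇌ (CH3)3CCOO- + H+; let x = [H+] at equilibrium.
Ka = 10^(−5.03) = 9.33 × 10^-6
x ≈ √(Ka·C₀) = √(9.33 × 10^-6 × 0.0145) = 3.68 × 10^-4 M
% ionization = x/C₀ × 100% = 3.68 × 10^-4/0.0145 × 100% = 2.5%

2.5%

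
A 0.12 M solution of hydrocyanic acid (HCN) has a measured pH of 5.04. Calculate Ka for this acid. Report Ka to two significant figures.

[H+] = 10^(-5.04) = 9.12 × 10^-6 M
At equilibrium [HA] = 0.12 − 9.12 × 10^-6 = 1.20 × 10^-1 M
Ka = [H+][A-]/[HA] = (9.12 × 10^-6)² / 1.20 × 10^-1 = 6.9 × 10^-10

Ka = 6.9 × 10^-10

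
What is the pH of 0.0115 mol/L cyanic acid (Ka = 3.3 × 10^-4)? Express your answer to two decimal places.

HOCN ⇌ OCN- + H+
From the ICE table, Ka = [H+]²/(0.0115 − [H+]) = 3.3 × 10^-4.
The 5% rule fails; solving [H+]² + Ka·[H+] − Ka·C₀ = 0 exactly:
[H+] = (−Ka + √(Ka² + 4·Ka·C₀))/2 = 1.79 × 10^-3 M
pH = −log(1.79 × 10^-3) = 2.75

pH = 2.75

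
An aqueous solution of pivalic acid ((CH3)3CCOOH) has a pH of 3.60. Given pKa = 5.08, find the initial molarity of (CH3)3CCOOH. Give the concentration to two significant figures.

[H+] = 10^(-3.60) = 2.51 × 10^-4 M = x
Ka = 10^(−5.08) = 8.32 × 10^-6
Ka = x²/(C₀ − x) ⇒ C₀ = x + x²/Ka
C₀ = 2.51 × 10^-4 + (2.51 × 10^-4)²/(8.32 × 10^-6) = 7.82 × 10^-3 M

C₀ = 7.8 × 10^-3 M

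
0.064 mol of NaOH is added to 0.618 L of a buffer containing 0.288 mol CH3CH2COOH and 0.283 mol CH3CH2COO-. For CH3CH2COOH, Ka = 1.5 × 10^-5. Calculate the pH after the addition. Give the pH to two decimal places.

OH- converts CH3CH2COOH to CH3CH2COO-: CH3CH2COOH → 0.224 mol, CH3CH2COO- → 0.347 mol.
pKa = −log(1.5 × 10^-5) = 4.824
pH = pKa + log(n_CH3CH2COO-/n_CH3CH2COOH) = 4.824 + log(0.347/0.224) = 4.824 + (+0.190)

pH = 5.01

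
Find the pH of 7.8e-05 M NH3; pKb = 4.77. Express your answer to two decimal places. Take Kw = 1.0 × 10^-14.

pH = 9.46

NH3 + H2O ⇌ NH4+ + OH-
Kb = 10^(−4.77) = 1.70 × 10^-5
Kb = [OH-]²/(7.8e-05 − [OH-]) = 1.70 × 10^-5
The 5% rule fails; solving [OH-]² + Kb·[OH-] − Kb·C₀ = 0 exactly:
[OH-] = [−1.7e-05 + √(1.7e-05² + 5.3e-09)]/2 = 2.89 × 10^-5 M
pOH = −log(2.89 × 10^-5) = 4.54; pH = 14.00 − 4.54 = 9.46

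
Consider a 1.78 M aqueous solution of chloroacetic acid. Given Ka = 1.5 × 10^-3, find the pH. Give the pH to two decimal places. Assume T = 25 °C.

ClCH2COOH ⇌ ClCH2COO- + H+
Ka = [H+]²/(1.78 − [H+]) = 1.5 × 10^-3
Neglecting [H+] in the denominator: [H+] = √(1.5 × 10^-3 × 1.78) = 5.17 × 10^-2 M
pH = −log[H+] = −log(5.17 × 10^-2) = 1.29

pH = 1.29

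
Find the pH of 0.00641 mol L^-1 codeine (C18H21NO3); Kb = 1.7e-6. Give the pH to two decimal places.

C18H21NO3 + H2O ⇌ C18H22NO3+ + OH-
Kb = [OH-]²/(0.00641 − [OH-]) = 1.7 × 10^-6
Assume [OH-] ≪ 0.00641: [OH-] ≈ √(1.7 × 10^-6 × 0.00641) = 1.04 × 10^-4 M
pOH = −log(1.04 × 10^-4) = 3.98; pH = 14.00 − 3.98 = 10.02

pH = 10.02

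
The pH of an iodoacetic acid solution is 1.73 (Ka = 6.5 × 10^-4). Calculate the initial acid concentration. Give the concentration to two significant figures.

C₀ = 5.5 × 10^-1 M

[H+] = 10^(-1.73) = 1.86 × 10^-2 M = x
Ka = x²/(C₀ − x) ⇒ C₀ = x + x²/Ka
C₀ = 1.86 × 10^-2 + (1.86 × 10^-2)²/(6.5 × 10^-4) = 5.51 × 10^-1 M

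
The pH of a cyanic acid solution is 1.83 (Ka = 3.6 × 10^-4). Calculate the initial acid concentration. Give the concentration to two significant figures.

C₀ = 6.2 × 10^-1 M

[H+] = 10^(-1.83) = 1.48 × 10^-2 M = x
Ka = x²/(C₀ − x) ⇒ C₀ = x + x²/Ka
C₀ = 1.48 × 10^-2 + (1.48 × 10^-2)²/(3.6 × 10^-4) = 6.23 × 10^-1 M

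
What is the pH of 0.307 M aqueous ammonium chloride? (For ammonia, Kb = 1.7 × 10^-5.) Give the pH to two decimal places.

pH = 4.87

NH4+ is the conjugate acid of the weak base NH3.
Ka = Kw/Kb = 1.0×10^-14 / 1.7 × 10^-5 = 5.88 × 10^-10
Let x = [H+] at equilibrium. Ka = x²/(0.307 − x).
Since Ka ≪ C₀, x ≈ √(Ka·C₀) = 1.34 × 10^-5 M.
pH = −log[H+] = −log(1.34 × 10^-5) = 4.87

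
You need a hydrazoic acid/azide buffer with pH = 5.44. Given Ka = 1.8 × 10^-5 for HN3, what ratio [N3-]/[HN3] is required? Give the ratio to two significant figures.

ratio = 5.0

pKa = -log(1.8 × 10^-5) = 4.745
pH = pKa + log(r) ⇒ log(r) = 5.44 − 4.745 = +0.695
r = [N3-]/[HN3] = 10^(+0.695) = 4.95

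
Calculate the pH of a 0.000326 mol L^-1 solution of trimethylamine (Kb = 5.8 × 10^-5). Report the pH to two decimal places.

(CH3)3N + H2O ⇌ (CH3)3NH+ + OH-
Kb = x²/(0.000326 − x) = 5.8 × 10^-5
x is not negligible relative to C₀; solve x² + 5.8e-05·x − 1.89e-08 = 0.
x = [−5.8e-05 + √(5.8e-05² + 7.56e-08)]/2 = 1.12 × 10^-4 M
pOH = 3.95, so pH = 14.00 − pOH = 10.05

pH = 10.05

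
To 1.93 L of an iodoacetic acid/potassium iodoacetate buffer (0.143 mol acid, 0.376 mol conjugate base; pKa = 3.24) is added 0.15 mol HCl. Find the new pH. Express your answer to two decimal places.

pH = 3.13

After neutralization: n(ICH2COOH) = 0.293 mol, n(ICH2COO-) = 0.226 mol.
pH = pKa + log([A⁻]/[HA]) = 3.24 + log(0.226/0.293) = 3.24 -0.113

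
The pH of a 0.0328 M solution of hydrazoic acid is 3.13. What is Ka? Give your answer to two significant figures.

Ka = 1.7 × 10^-5

[H+] = 10^(-3.13) = 7.41 × 10^-4 M
At equilibrium [HA] = 0.0328 − 7.41 × 10^-4 = 3.21 × 10^-2 M
Ka = [H+][A-]/[HA] = (7.41 × 10^-4)² / 3.21 × 10^-2 = 1.7 × 10^-5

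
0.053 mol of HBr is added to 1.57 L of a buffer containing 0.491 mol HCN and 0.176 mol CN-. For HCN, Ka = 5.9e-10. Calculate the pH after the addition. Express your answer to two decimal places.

After neutralization: n(HCN) = 0.544 mol, n(CN-) = 0.123 mol.
pKa = −log(5.9 × 10^-10) = 9.229
Henderson–Hasselbalch with mole ratio 0.123/0.544: pH = 9.229 + (-0.646)

pH = 8.58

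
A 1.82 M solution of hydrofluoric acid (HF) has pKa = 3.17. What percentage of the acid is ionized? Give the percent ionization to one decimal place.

HF ⇌ F- + H+; let x = [H+] at equilibrium.
Ka = 10^(−3.17) = 6.76 × 10^-4
x ≈ √(Ka·C₀) = √(6.76 × 10^-4 × 1.82) = 3.51 × 10^-2 M
Fraction ionized = 3.51 × 10^-2 / 1.82 = 0.0193 → 1.9%

1.9%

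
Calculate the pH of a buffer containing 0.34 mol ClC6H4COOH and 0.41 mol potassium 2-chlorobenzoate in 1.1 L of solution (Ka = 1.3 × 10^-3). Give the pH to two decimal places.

pH = 2.97

pKa = −log(1.3 × 10^-3) = 2.886
Using pH = pKa + log([base]/[acid]) with [base]/[acid] = 0.41/0.34:
pH = 2.886 + (+0.081) = 2.97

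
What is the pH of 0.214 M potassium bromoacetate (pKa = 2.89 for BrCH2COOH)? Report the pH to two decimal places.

pH = 8.11

BrCH2COO- is the conjugate base of the weak acid BrCH2COOH.
Ka = 10^(−2.89) = 1.29 × 10^-3
Kb = Kw/Ka = 1.0×10^-14 / 1.29 × 10^-3 = 7.75 × 10^-12
Kb = x²/(0.214 − x) = 7.75 × 10^-12
Assume x ≪ 0.214: x ≈ √(7.75 × 10^-12 × 0.214) = 1.29 × 10^-6 M
Check: 0.0006% ionized — well under 5%, approximation valid.
pOH = −log(1.29 × 10^-6) = 5.89; pH = 14.00 − 5.89 = 8.11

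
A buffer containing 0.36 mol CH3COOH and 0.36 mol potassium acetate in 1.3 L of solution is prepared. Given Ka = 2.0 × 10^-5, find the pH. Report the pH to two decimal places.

pH = 4.70

pKa = −log(2.0 × 10^-5) = 4.699
pH = pKa + log([A⁻]/[HA]) = 4.699 + log(0.36/0.36)
pH = 4.699 + (+0.000) = 4.70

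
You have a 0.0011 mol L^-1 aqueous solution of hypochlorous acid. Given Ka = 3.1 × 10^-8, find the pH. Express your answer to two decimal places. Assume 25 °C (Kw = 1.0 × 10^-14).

HOCl ⇌ OCl- + H+
From the ICE table, Ka = [H+]²/(0.0011 − [H+]) = 3.1 × 10^-8.
Since Ka ≪ C₀, [H+] ≈ √(Ka·C₀) = 5.84 × 10^-6 M.
([H+]/C₀ = 0.53% < 5%, so the approximation holds.)
pH = −log[H+] = −log(5.84 × 10^-6) = 5.23

pH = 5.23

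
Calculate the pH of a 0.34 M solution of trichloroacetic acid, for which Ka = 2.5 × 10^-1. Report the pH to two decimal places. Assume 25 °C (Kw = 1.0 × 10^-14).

pH = 0.72

Cl3CCOOH ⇌ Cl3CCOO- + H+
Ka = x²/(0.34 − x) = 2.5 × 10^-1
Here C₀/Ka ≈ 1.36, so the small-x approximation fails. Use the quadratic:
x = [−0.25 + √(0.25² + 0.34)]/2 = 1.92 × 10^-1 M
pH = −log[H+] = −log(1.92 × 10^-1) = 0.72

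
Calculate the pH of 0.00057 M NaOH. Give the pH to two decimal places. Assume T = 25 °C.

NaOH is a strong base; [OH-] = 0.00057 M.
pOH = -log(0.00057) = 3.24
pH = 14.00 - 3.24 = 10.76

pH = 10.76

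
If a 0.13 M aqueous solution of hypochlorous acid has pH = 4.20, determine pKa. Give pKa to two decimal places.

[H+] = 10^(-4.20) = 6.31 × 10^-5 M
At equilibrium [HA] = 0.13 − 6.31 × 10^-5 = 1.30 × 10^-1 M
Ka = [H+][A-]/[HA] = (6.31 × 10^-5)² / 1.30 × 10^-1 = 3.06 × 10^-8
pKa = -log(3.06 × 10^-8) = 7.51

pKa = 7.51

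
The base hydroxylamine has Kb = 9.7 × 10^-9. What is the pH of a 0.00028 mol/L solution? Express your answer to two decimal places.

NH2OH + H2O ⇌ NH3OH+ + OH-
Let x = [OH-] at equilibrium. Kb = x²/(0.00028 − x).
Neglecting x in the denominator: x = √(9.7 × 10^-9 × 0.00028) = 1.65 × 10^-6 M
pOH = 5.78, so pH = 14.00 − pOH = 8.22

pH = 8.22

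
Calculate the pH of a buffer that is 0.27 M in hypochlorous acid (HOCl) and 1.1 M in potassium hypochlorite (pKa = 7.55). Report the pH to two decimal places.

pH = 8.16

Using pH = pKa + log([base]/[acid]) with [base]/[acid] = 1.1/0.27:
pH = 7.55 + (+0.610) = 8.16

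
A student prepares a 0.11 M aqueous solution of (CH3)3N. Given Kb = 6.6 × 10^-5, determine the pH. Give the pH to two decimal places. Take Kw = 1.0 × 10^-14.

pH = 11.43

(CH3)3N + H2O ⇌ (CH3)3NH+ + OH-
From the ICE table, Kb = [OH-]²/(0.11 − [OH-]) = 6.6 × 10^-5.
Since Kb ≪ C₀, [OH-] ≈ √(Kb·C₀) = 2.69 × 10^-3 M.
([OH-]/C₀ = 2.4% < 5%, so the approximation holds.)
pOH = 2.57, so pH = 14.00 − pOH = 11.43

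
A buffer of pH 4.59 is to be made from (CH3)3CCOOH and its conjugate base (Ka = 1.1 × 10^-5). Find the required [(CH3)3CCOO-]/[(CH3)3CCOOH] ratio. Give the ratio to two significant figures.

pKa = -log(1.1 × 10^-5) = 4.959
pH = pKa + log(r) ⇒ log(r) = 4.59 − 4.959 = -0.369
r = [(CH3)3CCOO-]/[(CH3)3CCOOH] = 10^(-0.369) = 0.428

ratio = 0.43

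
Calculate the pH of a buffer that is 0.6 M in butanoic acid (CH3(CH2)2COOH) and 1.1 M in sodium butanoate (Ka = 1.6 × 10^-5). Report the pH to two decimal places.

pKa = −log(1.6 × 10^-5) = 4.796
pH = pKa + log([A⁻]/[HA]) = 4.796 + log(1.1/0.6)
pH = 4.796 + (+0.263) = 5.06

pH = 5.06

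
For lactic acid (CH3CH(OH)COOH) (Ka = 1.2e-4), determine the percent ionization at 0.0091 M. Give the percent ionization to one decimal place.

10.8%

CH3CH(OH)COOH ⇌ CH3CH(OH)COO- + H+; let x = [H+] at equilibrium.
Solve x² + 0.00012x − 1.09e-06 = 0 → x = 9.87 × 10^-4 M
Fraction ionized = 9.87 × 10^-4 / 0.0091 = 0.1085 → 10.8%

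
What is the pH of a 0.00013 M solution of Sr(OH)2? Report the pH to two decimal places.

Sr(OH)2 is a strong base (each formula unit releases 2 OH-); [OH-] = 0.00026 M.
pOH = -log(0.00026) = 3.59
pH = 14.00 - 3.59 = 10.41

pH = 10.41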